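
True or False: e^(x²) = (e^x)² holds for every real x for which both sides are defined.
Claim: e^(x²) = (e^x)².
Test a specific point where both sides are defined: x = 1/2.
LHS = e^(x²) ≈ 1.2840
RHS = (e^x)² ≈ 2.7183
Since 1.2840 ≠ 2.7183, the equation fails at this point, so it cannot hold for every real x for which both sides are defined.
(e^x)² = e^(2x), and 2x ≠ x² in general.

Conclusion: False.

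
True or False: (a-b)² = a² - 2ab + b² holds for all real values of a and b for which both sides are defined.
True.

Claim: (a-b)² = a² - 2ab + b².
Reasoning: Expand: (a-b)² = (a-b)(a-b) = a·a - a·b - b·a + b·b = a² - 2ab + b².
So the two sides agree for all real values of a and b for which both sides are defined.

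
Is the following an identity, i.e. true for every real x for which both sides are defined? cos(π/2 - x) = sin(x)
Claim: cos(π/2 - x) = sin(x).
Reasoning: Use cos(u - v) = cos(u)cos(v) + sin(u)sin(v) with u = π/2, v = x: cos(π/2)cos(x) + sin(π/2)sin(x) = 0·cos(x) + 1·sin(x) = sin(x).
So the two sides agree for every real x for which both sides are defined.

Conclusion: Yes, this is an identity.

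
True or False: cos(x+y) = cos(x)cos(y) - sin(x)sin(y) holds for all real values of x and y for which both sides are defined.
True.

Claim: cos(x+y) = cos(x)cos(y) - sin(x)sin(y).
Reasoning: By Euler's formula e^(i(x+y)) = e^(ix)·e^(iy) = (cos x + i·sin x)(cos y + i·sin y). The real part of the left side is cos(x+y); the real part of the product is cos(x)cos(y) - sin(x)sin(y) (since i·i = -1).
So the two sides agree for all real values of x and y for which both sides are defined.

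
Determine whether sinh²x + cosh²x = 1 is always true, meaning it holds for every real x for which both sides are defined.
Claim: sinh²x + cosh²x = 1.
Test a specific point where both sides are defined: x = 1.
LHS = sinh²x + cosh²x ≈ 3.7622
RHS = 1 ≈ 1.0000
Since 3.7622 ≠ 1.0000, the equation fails at this point, so it cannot hold for every real x for which both sides are defined.
The correct hyperbolic identity is cosh²x - sinh²x = 1 (a difference); the sum sinh²x + cosh²x equals cosh(2x).

Conclusion: No, this is NOT an identity.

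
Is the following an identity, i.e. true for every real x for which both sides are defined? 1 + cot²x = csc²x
Claim: 1 + cot²x = csc²x.
Reasoning: Start from sin²x + cos²x = 1 and divide every term by sin²x (allowed wherever cot x and csc x are defined): 1 + cot²x = 1/sin²x = csc²x.
So the two sides agree for every real x for which both sides are defined.

Conclusion: Yes, this is an identity.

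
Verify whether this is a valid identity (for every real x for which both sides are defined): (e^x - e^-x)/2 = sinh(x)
Yes, this is an identity.

Claim: (e^x - e^-x)/2 = sinh(x).
Reasoning: This is exactly the definition of the hyperbolic sine: sinh(x) := (e^x - e^-x)/2.
So the two sides agree for every real x for which both sides are defined.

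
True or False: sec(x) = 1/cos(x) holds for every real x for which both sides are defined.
True.

Claim: sec(x) = 1/cos(x).
Reasoning: sec(x) is by definition the reciprocal of cos(x), wherever cos(x) ≠ 0.
So the two sides agree for every real x for which both sides are defined.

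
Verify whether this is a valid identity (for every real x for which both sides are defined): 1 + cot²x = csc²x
Yes, this is an identity.

Claim: 1 + cot²x = csc²x.
Reasoning: Start from sin²x + cos²x = 1 and divide every term by sin²x (allowed wherever cot x and csc x are defined): 1 + cot²x = 1/sin²x = csc²x.
So the two sides agree for every real x for which both sides are defined.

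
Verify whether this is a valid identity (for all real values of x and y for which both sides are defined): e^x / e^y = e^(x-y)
Yes, this is an identity.

Claim: e^x / e^y = e^(x-y).
Reasoning: 1/e^y = e^(-y), so e^x / e^y = e^x · e^(-y) = e^(x + (-y)) = e^(x-y) by the product rule for exponents.
So the two sides agree for all real values of x and y for which both sides are defined.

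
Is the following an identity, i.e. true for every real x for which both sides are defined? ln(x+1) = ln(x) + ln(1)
No, this is NOT an identity.

Claim: ln(x+1) = ln(x) + ln(1).
Test a specific point where both sides are defined: x = 2.
LHS = ln(x+1) ≈ 1.0986
RHS = ln(x) + ln(1) ≈ 0.6931
Since 1.0986 ≠ 0.6931, the equation fails at this point, so it cannot hold for every real x for which both sides are defined.
ln(1) = 0, so the right side is just ln(x), which differs from ln(x+1).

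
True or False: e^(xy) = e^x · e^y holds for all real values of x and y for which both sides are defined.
False.

Claim: e^(xy) = e^x · e^y.
Test a specific point where both sides are defined: x = 4, y = 1.
LHS = e^(xy) ≈ 54.5982
RHS = e^x · e^y ≈ 148.4132
Since 54.5982 ≠ 148.4132, the equation fails at this point, so it cannot hold for all real values of x and y for which both sides are defined.
e^x · e^y = e^(x+y), not e^(xy).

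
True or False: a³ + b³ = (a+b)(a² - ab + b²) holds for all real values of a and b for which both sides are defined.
True.

Claim: a³ + b³ = (a+b)(a² - ab + b²).
Reasoning: Expand the right side: (a+b)(a² - ab + b²) = a³ - a²b + ab² + a²b - ab² + b³ = a³ + b³ (the middle terms cancel in pairs).
So the two sides agree for all real values of a and b for which both sides are defined.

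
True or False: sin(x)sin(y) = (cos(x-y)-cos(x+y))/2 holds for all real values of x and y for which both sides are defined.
Claim: sin(x)sin(y) = (cos(x-y)-cos(x+y))/2.
Reasoning: cos(x-y) = cos(x)cos(y) + sin(x)sin(y) and cos(x+y) = cos(x)cos(y) - sin(x)sin(y). Subtracting, cos(x-y) - cos(x+y) = 2sin(x)sin(y); divide by 2.
So the two sides agree for all real values of x and y for which both sides are defined.

Conclusion: True.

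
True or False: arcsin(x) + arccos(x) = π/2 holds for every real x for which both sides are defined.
Claim: arcsin(x) + arccos(x) = π/2.
Reasoning: Both sides are defined for -1 ≤ x ≤ 1. Let θ = arcsin(x), so sin θ = x and θ ∈ [-π/2, π/2]. Then cos(π/2 - θ) = sin θ = x and π/2 - θ ∈ [0, π], which is exactly the range of arccos, so arccos(x) = π/2 - θ. Adding: arcsin(x) + arccos(x) = θ + (π/2 - θ) = π/2.
So the two sides agree for every real x for which both sides are defined.

Conclusion: True.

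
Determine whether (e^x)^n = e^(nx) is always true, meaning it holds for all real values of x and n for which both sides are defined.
Claim: (e^x)^n = e^(nx).
Reasoning: e^x is a positive real number, and for a positive base B and real exponent n, B^n = e^(n·ln B). With B = e^x, ln B = x, so (e^x)^n = e^(n·x).
So the two sides agree for all real values of x and n for which both sides are defined.

Conclusion: Yes, this is an identity.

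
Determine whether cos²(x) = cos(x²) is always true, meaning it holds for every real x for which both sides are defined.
No, this is NOT an identity.

Claim: cos²(x) = cos(x²).
Test a specific point where both sides are defined: x = -π/4.
LHS = cos²(x) ≈ 0.5000
RHS = cos(x²) ≈ 0.8157
Since 0.5000 ≠ 0.8157, the equation fails at this point, so it cannot hold for every real x for which both sides are defined.
cos²(x) means (cos x)², squaring the output; cos(x²) squares the input. These are different functions.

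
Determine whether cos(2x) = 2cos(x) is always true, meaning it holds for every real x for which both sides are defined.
No, this is NOT an identity.

Claim: cos(2x) = 2cos(x).
Test a specific point where both sides are defined: x = -π/4.
LHS = cos(2x) ≈ 0.0000
RHS = 2cos(x) ≈ 1.4142
Since 0.0000 ≠ 1.4142, the equation fails at this point, so it cannot hold for every real x for which both sides are defined.
The correct double-angle formula is cos(2x) = cos²x - sin²x.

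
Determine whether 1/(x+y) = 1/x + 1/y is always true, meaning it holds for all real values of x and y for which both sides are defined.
Claim: 1/(x+y) = 1/x + 1/y.
Test a specific point where both sides are defined: x = -1, y = 3/2.
LHS = 1/(x+y) ≈ 2.0000
RHS = 1/x + 1/y ≈ -0.3333
Since 2.0000 ≠ -0.3333, the equation fails at this point, so it cannot hold for all real values of x and y for which both sides are defined.
1/x + 1/y = (x+y)/(xy), which is not 1/(x+y).

Conclusion: No, this is NOT an identity.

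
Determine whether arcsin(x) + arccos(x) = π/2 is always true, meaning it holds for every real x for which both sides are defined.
Claim: arcsin(x) + arccos(x) = π/2.
Reasoning: Both sides are defined for -1 ≤ x ≤ 1. Let θ = arcsin(x), so sin θ = x and θ ∈ [-π/2, π/2]. Then cos(π/2 - θ) = sin θ = x and π/2 - θ ∈ [0, π], which is exactly the range of arccos, so arccos(x) = π/2 - θ. Adding: arcsin(x) + arccos(x) = θ + (π/2 - θ) = π/2.
So the two sides agree for every real x for which both sides are defined.

Conclusion: Yes, this is an identity.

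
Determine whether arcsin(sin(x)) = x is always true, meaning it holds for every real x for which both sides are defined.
No, this is NOT an identity.

Claim: arcsin(sin(x)) = x.
Test a specific point where both sides are defined: x = π.
LHS = arcsin(sin(x)) ≈ 0.0000
RHS = x ≈ 3.1416
Since 0.0000 ≠ 3.1416, the equation fails at this point, so it cannot hold for every real x for which both sides are defined.
arcsin only returns values in [-π/2, π/2], so arcsin(sin(x)) = x holds only for x in that interval, not for all real x.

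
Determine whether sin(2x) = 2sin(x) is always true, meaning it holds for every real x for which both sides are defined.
No, this is NOT an identity.

Claim: sin(2x) = 2sin(x).
Test a specific point where both sides are defined: x = 2π/3.
LHS = sin(2x) ≈ -0.8660
RHS = 2sin(x) ≈ 1.7321
Since -0.8660 ≠ 1.7321, the equation fails at this point, so it cannot hold for every real x for which both sides are defined.
The correct double-angle formula is sin(2x) = 2sin(x)cos(x).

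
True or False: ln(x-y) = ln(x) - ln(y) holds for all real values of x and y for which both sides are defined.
False.

Claim: ln(x-y) = ln(x) - ln(y).
Test a specific point where both sides are defined: x = 3, y = 1/2.
LHS = ln(x-y) ≈ 0.9163
RHS = ln(x) - ln(y) ≈ 1.7918
Since 0.9163 ≠ 1.7918, the equation fails at this point, so it cannot hold for all real values of x and y for which both sides are defined.
ln(x) - ln(y) = ln(x/y), not ln(x-y).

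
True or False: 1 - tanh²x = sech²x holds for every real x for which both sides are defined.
Claim: 1 - tanh²x = sech²x.
Reasoning: Divide cosh²x - sinh²x = 1 through by cosh²x (never zero): 1 - tanh²x = 1/cosh²x = sech²x.
So the two sides agree for every real x for which both sides are defined.

Conclusion: True.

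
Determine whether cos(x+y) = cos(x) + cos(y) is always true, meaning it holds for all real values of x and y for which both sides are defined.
Claim: cos(x+y) = cos(x) + cos(y).
Test a specific point where both sides are defined: x = π, y = 2π/3.
LHS = cos(x+y) ≈ 0.5000
RHS = cos(x) + cos(y) ≈ -1.5000
Since 0.5000 ≠ -1.5000, the equation fails at this point, so it cannot hold for all real values of x and y for which both sides are defined.
The correct expansion is cos(x+y) = cos(x)cos(y) - sin(x)sin(y); cosine is not additive.

Conclusion: No, this is NOT an identity.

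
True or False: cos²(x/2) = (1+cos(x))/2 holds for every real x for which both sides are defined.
Claim: cos²(x/2) = (1+cos(x))/2.
Reasoning: Use cos(2θ) = 2cos²θ - 1 with θ = x/2: cos(x) = 2cos²(x/2) - 1. Solving for cos²(x/2) gives (1 + cos(x))/2.
So the two sides agree for every real x for which both sides are defined.

Conclusion: True.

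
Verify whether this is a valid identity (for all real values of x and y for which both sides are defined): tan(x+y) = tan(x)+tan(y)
No, this is NOT an identity.

Claim: tan(x+y) = tan(x)+tan(y).
Test a specific point where both sides are defined: x = -π/3, y = 3π/4.
LHS = tan(x+y) ≈ 3.7321
RHS = tan(x)+tan(y) ≈ -2.7321
Since 3.7321 ≠ -2.7321, the equation fails at this point, so it cannot hold for all real values of x and y for which both sides are defined.
The correct formula is tan(x+y) = (tan(x) + tan(y))/(1 - tan(x)tan(y)).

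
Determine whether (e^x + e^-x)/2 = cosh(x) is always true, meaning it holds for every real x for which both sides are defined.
Claim: (e^x + e^-x)/2 = cosh(x).
Reasoning: This is exactly the definition of the hyperbolic cosine: cosh(x) := (e^x + e^-x)/2.
So the two sides agree for every real x for which both sides are defined.

Conclusion: Yes, this is an identity.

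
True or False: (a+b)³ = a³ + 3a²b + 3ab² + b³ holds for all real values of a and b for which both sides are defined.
True.

Claim: (a+b)³ = a³ + 3a²b + 3ab² + b³.
Reasoning: (a+b)³ = (a+b)(a+b)² = (a+b)(a² + 2ab + b²) = a³ + 2a²b + ab² + a²b + 2ab² + b³ = a³ + 3a²b + 3ab² + b³.
So the two sides agree for all real values of a and b for which both sides are defined.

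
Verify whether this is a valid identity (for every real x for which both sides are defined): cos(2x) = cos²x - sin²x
Yes, this is an identity.

Claim: cos(2x) = cos²x - sin²x.
Reasoning: Put y = x in the addition formula cos(x+y) = cos(x)cos(y) - sin(x)sin(y): cos(2x) = cos²x - sin²x.
So the two sides agree for every real x for which both sides are defined.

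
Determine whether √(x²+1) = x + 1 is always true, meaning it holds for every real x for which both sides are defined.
No, this is NOT an identity.

Claim: √(x²+1) = x + 1.
Test a specific point where both sides are defined: x = 1/2.
LHS = √(x²+1) ≈ 1.1180
RHS = x + 1 ≈ 1.5000
Since 1.1180 ≠ 1.5000, the equation fails at this point, so it cannot hold for every real x for which both sides are defined.
(x+1)² = x² + 2x + 1 ≠ x² + 1 unless x = 0.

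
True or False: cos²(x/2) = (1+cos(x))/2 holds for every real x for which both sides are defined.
Claim: cos²(x/2) = (1+cos(x))/2.
Reasoning: Use cos(2θ) = 2cos²θ - 1 with θ = x/2: cos(x) = 2cos²(x/2) - 1. Solving for cos²(x/2) gives (1 + cos(x))/2.
So the two sides agree for every real x for which both sides are defined.

Conclusion: True.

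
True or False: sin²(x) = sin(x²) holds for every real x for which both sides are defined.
False.

Claim: sin²(x) = sin(x²).
Test a specific point where both sides are defined: x = π/4.
LHS = sin²(x) ≈ 0.5000
RHS = sin(x²) ≈ 0.5785
Since 0.5000 ≠ 0.5785, the equation fails at this point, so it cannot hold for every real x for which both sides are defined.
sin²(x) means (sin x)², squaring the output; sin(x²) squares the input. These are different functions.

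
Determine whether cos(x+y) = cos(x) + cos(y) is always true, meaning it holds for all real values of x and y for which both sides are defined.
No, this is NOT an identity.

Claim: cos(x+y) = cos(x) + cos(y).
Test a specific point where both sides are defined: x = π, y = -π/4.
LHS = cos(x+y) ≈ -0.7071
RHS = cos(x) + cos(y) ≈ -0.2929
Since -0.7071 ≠ -0.2929, the equation fails at this point, so it cannot hold for all real values of x and y for which both sides are defined.
The correct expansion is cos(x+y) = cos(x)cos(y) - sin(x)sin(y); cosine is not additive.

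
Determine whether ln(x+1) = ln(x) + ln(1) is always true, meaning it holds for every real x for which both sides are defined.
Claim: ln(x+1) = ln(x) + ln(1).
Test a specific point where both sides are defined: x = 1.
LHS = ln(x+1) ≈ 0.6931
RHS = ln(x) + ln(1) ≈ 0.0000
Since 0.6931 ≠ 0.0000, the equation fails at this point, so it cannot hold for every real x for which both sides are defined.
ln(1) = 0, so the right side is just ln(x), which differs from ln(x+1).

Conclusion: No, this is NOT an identity.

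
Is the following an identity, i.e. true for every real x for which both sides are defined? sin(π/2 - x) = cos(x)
Yes, this is an identity.

Claim: sin(π/2 - x) = cos(x).
Reasoning: Use sin(u - v) = sin(u)cos(v) - cos(u)sin(v) with u = π/2, v = x: sin(π/2)cos(x) - cos(π/2)sin(x) = 1·cos(x) - 0·sin(x) = cos(x).
So the two sides agree for every real x for which both sides are defined.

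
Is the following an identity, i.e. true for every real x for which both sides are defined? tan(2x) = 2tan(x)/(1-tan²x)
Claim: tan(2x) = 2tan(x)/(1-tan²x).
Reasoning: tan(2x) = sin(2x)/cos(2x) = 2sin(x)cos(x) / (cos²x - sin²x). Divide numerator and denominator by cos²x: 2tan(x) / (1 - tan²x).
So the two sides agree for every real x for which both sides are defined.

Conclusion: Yes, this is an identity.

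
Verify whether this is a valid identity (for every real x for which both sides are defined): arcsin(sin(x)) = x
Claim: arcsin(sin(x)) = x.
Test a specific point where both sides are defined: x = π.
LHS = arcsin(sin(x)) ≈ 0.0000
RHS = x ≈ 3.1416
Since 0.0000 ≠ 3.1416, the equation fails at this point, so it cannot hold for every real x for which both sides are defined.
arcsin only returns values in [-π/2, π/2], so arcsin(sin(x)) = x holds only for x in that interval, not for all real x.

Conclusion: No, this is NOT an identity.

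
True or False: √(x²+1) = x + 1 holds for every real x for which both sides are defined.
False.

Claim: √(x²+1) = x + 1.
Test a specific point where both sides are defined: x = 5.
LHS = √(x²+1) ≈ 5.0990
RHS = x + 1 ≈ 6.0000
Since 5.0990 ≠ 6.0000, the equation fails at this point, so it cannot hold for every real x for which both sides are defined.
(x+1)² = x² + 2x + 1 ≠ x² + 1 unless x = 0.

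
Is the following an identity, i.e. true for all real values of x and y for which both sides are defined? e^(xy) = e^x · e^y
Claim: e^(xy) = e^x · e^y.
Test a specific point where both sides are defined: x = 3/2, y = 5.
LHS = e^(xy) ≈ 1808.0424
RHS = e^x · e^y ≈ 665.1416
Since 1808.0424 ≠ 665.1416, the equation fails at this point, so it cannot hold for all real values of x and y for which both sides are defined.
e^x · e^y = e^(x+y), not e^(xy).

Conclusion: No, this is NOT an identity.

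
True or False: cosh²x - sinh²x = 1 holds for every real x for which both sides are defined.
True.

Claim: cosh²x - sinh²x = 1.
Reasoning: With cosh(x) = (e^x + e^-x)/2 and sinh(x) = (e^x - e^-x)/2: cosh²x = (e^(2x) + 2 + e^(-2x))/4 and sinh²x = (e^(2x) - 2 + e^(-2x))/4. Subtracting leaves 4/4 = 1.
So the two sides agree for every real x for which both sides are defined.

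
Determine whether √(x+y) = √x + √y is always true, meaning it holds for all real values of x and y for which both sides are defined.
No, this is NOT an identity.

Claim: √(x+y) = √x + √y.
Test a specific point where both sides are defined: x = 4, y = 3/2.
LHS = √(x+y) ≈ 2.3452
RHS = √x + √y ≈ 3.2247
Since 2.3452 ≠ 3.2247, the equation fails at this point, so it cannot hold for all real values of x and y for which both sides are defined.
Squaring the right side gives x + 2√(xy) + y, not x + y.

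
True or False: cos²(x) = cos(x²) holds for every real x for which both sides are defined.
Claim: cos²(x) = cos(x²).
Test a specific point where both sides are defined: x = 2π/3.
LHS = cos²(x) ≈ 0.2500
RHS = cos(x²) ≈ -0.3202
Since 0.2500 ≠ -0.3202, the equation fails at this point, so it cannot hold for every real x for which both sides are defined.
cos²(x) means (cos x)², squaring the output; cos(x²) squares the input. These are different functions.

Conclusion: False.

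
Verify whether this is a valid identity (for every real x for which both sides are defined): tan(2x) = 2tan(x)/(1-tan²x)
Yes, this is an identity.

Claim: tan(2x) = 2tan(x)/(1-tan²x).
Reasoning: tan(2x) = sin(2x)/cos(2x) = 2sin(x)cos(x) / (cos²x - sin²x). Divide numerator and denominator by cos²x: 2tan(x) / (1 - tan²x).
So the two sides agree for every real x for which both sides are defined.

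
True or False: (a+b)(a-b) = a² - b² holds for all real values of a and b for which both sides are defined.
True.

Claim: (a+b)(a-b) = a² - b².
Reasoning: Expand: (a+b)(a-b) = a² - ab + ba - b² = a² - b² (the cross terms cancel).
So the two sides agree for all real values of a and b for which both sides are defined.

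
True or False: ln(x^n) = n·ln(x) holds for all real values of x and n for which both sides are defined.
Claim: ln(x^n) = n·ln(x).
Reasoning: The right side requires x > 0. For x > 0, x^n = (e^(ln x))^n = e^(n·ln x), so taking ln of both sides gives ln(x^n) = n·ln(x).
So the two sides agree for all real values of x and n for which both sides are defined.

Conclusion: True.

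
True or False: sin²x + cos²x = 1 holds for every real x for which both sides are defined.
Claim: sin²x + cos²x = 1.
Reasoning: The point (cos x, sin x) lies on the unit circle X² + Y² = 1, so cos²x + sin²x = 1 for every real x.
So the two sides agree for every real x for which both sides are defined.

Conclusion: True.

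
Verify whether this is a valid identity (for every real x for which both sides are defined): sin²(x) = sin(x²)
No, this is NOT an identity.

Claim: sin²(x) = sin(x²).
Test a specific point where both sides are defined: x = π/2.
LHS = sin²(x) ≈ 1.0000
RHS = sin(x²) ≈ 0.6243
Since 1.0000 ≠ 0.6243, the equation fails at this point, so it cannot hold for every real x for which both sides are defined.
sin²(x) means (sin x)², squaring the output; sin(x²) squares the input. These are different functions.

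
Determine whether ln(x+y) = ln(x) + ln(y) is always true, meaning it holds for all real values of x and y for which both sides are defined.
Claim: ln(x+y) = ln(x) + ln(y).
Test a specific point where both sides are defined: x = 3/2, y = 1/2.
LHS = ln(x+y) ≈ 0.6931
RHS = ln(x) + ln(y) ≈ -0.2877
Since 0.6931 ≠ -0.2877, the equation fails at this point, so it cannot hold for all real values of x and y for which both sides are defined.
ln(x) + ln(y) = ln(xy), not ln(x+y).

Conclusion: No, this is NOT an identity.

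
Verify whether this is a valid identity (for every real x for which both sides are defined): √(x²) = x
No, this is NOT an identity.

Claim: √(x²) = x.
Test a specific point where both sides are defined: x = -2.
LHS = √(x²) ≈ 2.0000
RHS = x ≈ -2.0000
Since 2.0000 ≠ -2.0000, the equation fails at this point, so it cannot hold for every real x for which both sides are defined.
√(x²) = |x|, which differs from x whenever x < 0 (both sides are defined for every real x).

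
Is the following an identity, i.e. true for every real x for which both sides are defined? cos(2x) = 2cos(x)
No, this is NOT an identity.

Claim: cos(2x) = 2cos(x).
Test a specific point where both sides are defined: x = π/4.
LHS = cos(2x) ≈ 0.0000
RHS = 2cos(x) ≈ 1.4142
Since 0.0000 ≠ 1.4142, the equation fails at this point, so it cannot hold for every real x for which both sides are defined.
The correct double-angle formula is cos(2x) = cos²x - sin²x.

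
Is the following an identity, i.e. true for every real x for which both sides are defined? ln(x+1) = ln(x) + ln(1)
No, this is NOT an identity.

Claim: ln(x+1) = ln(x) + ln(1).
Test a specific point where both sides are defined: x = 3.
LHS = ln(x+1) ≈ 1.3863
RHS = ln(x) + ln(1) ≈ 1.0986
Since 1.3863 ≠ 1.0986, the equation fails at this point, so it cannot hold for every real x for which both sides are defined.
ln(1) = 0, so the right side is just ln(x), which differs from ln(x+1).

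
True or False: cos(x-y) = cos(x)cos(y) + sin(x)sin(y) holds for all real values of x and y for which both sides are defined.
True.

Claim: cos(x-y) = cos(x)cos(y) + sin(x)sin(y).
Reasoning: Replace y by -y in cos(x+y) = cos(x)cos(y) - sin(x)sin(y) and use cos(-y) = cos(y), sin(-y) = -sin(y): cos(x-y) = cos(x)cos(y) + sin(x)sin(y).
So the two sides agree for all real values of x and y for which both sides are defined.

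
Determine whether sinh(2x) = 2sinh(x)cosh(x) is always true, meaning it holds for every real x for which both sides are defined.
Yes, this is an identity.

Claim: sinh(2x) = 2sinh(x)cosh(x).
Reasoning: 2sinh(x)cosh(x) = 2 · (e^x - e^-x)/2 · (e^x + e^-x)/2 = (e^(2x) - e^(-2x))/2 = sinh(2x).
So the two sides agree for every real x for which both sides are defined.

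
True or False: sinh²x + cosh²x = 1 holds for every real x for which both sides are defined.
False.

Claim: sinh²x + cosh²x = 1.
Test a specific point where both sides are defined: x = 3.
LHS = sinh²x + cosh²x ≈ 201.7156
RHS = 1 ≈ 1.0000
Since 201.7156 ≠ 1.0000, the equation fails at this point, so it cannot hold for every real x for which both sides are defined.
The correct hyperbolic identity is cosh²x - sinh²x = 1 (a difference); the sum sinh²x + cosh²x equals cosh(2x).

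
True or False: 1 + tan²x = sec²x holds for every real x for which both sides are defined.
True.

Claim: 1 + tan²x = sec²x.
Reasoning: Start from sin²x + cos²x = 1 and divide every term by cos²x (allowed wherever tan x and sec x are defined): tan²x + 1 = 1/cos²x = sec²x.
So the two sides agree for every real x for which both sides are defined.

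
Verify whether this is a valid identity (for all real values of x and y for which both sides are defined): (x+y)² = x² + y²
Claim: (x+y)² = x² + y².
Test a specific point where both sides are defined: x = 4, y = 2.
LHS = (x+y)² ≈ 36.0000
RHS = x² + y² ≈ 20.0000
Since 36.0000 ≠ 20.0000, the equation fails at this point, so it cannot hold for all real values of x and y for which both sides are defined.
The correct expansion is (x+y)² = x² + 2xy + y²; the cross term 2xy is missing.

Conclusion: No, this is NOT an identity.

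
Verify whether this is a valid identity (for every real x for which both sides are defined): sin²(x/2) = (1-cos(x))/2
Yes, this is an identity.

Claim: sin²(x/2) = (1-cos(x))/2.
Reasoning: Use cos(2θ) = 1 - 2sin²θ with θ = x/2: cos(x) = 1 - 2sin²(x/2). Solving for sin²(x/2) gives (1 - cos(x))/2.
So the two sides agree for every real x for which both sides are defined.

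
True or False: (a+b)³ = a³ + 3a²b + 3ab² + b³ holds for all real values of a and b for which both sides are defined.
Claim: (a+b)³ = a³ + 3a²b + 3ab² + b³.
Reasoning: (a+b)³ = (a+b)(a+b)² = (a+b)(a² + 2ab + b²) = a³ + 2a²b + ab² + a²b + 2ab² + b³ = a³ + 3a²b + 3ab² + b³.
So the two sides agree for all real values of a and b for which both sides are defined.

Conclusion: True.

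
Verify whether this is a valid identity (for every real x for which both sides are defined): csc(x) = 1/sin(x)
Claim: csc(x) = 1/sin(x).
Reasoning: csc(x) is by definition the reciprocal of sin(x), wherever sin(x) ≠ 0.
So the two sides agree for every real x for which both sides are defined.

Conclusion: Yes, this is an identity.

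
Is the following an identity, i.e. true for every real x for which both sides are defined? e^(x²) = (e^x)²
No, this is NOT an identity.

Claim: e^(x²) = (e^x)².
Test a specific point where both sides are defined: x = -3.
LHS = e^(x²) ≈ 8103.0839
RHS = (e^x)² ≈ 0.0025
Since 8103.0839 ≠ 0.0025, the equation fails at this point, so it cannot hold for every real x for which both sides are defined.
(e^x)² = e^(2x), and 2x ≠ x² in general.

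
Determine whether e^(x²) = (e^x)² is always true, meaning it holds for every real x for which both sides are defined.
Claim: e^(x²) = (e^x)².
Test a specific point where both sides are defined: x = -1.
LHS = e^(x²) ≈ 2.7183
RHS = (e^x)² ≈ 0.1353
Since 2.7183 ≠ 0.1353, the equation fails at this point, so it cannot hold for every real x for which both sides are defined.
(e^x)² = e^(2x), and 2x ≠ x² in general.

Conclusion: No, this is NOT an identity.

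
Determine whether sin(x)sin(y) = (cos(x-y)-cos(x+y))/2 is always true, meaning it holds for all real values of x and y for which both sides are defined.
Yes, this is an identity.

Claim: sin(x)sin(y) = (cos(x-y)-cos(x+y))/2.
Reasoning: cos(x-y) = cos(x)cos(y) + sin(x)sin(y) and cos(x+y) = cos(x)cos(y) - sin(x)sin(y). Subtracting, cos(x-y) - cos(x+y) = 2sin(x)sin(y); divide by 2.
So the two sides agree for all real values of x and y for which both sides are defined.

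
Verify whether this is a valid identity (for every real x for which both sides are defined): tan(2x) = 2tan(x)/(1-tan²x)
Yes, this is an identity.

Claim: tan(2x) = 2tan(x)/(1-tan²x).
Reasoning: tan(2x) = sin(2x)/cos(2x) = 2sin(x)cos(x) / (cos²x - sin²x). Divide numerator and denominator by cos²x: 2tan(x) / (1 - tan²x).
So the two sides agree for every real x for which both sides are defined.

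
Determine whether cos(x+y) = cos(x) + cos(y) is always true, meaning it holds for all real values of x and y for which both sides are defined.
No, this is NOT an identity.

Claim: cos(x+y) = cos(x) + cos(y).
Test a specific point where both sides are defined: x = -π/2, y = π.
LHS = cos(x+y) ≈ 0.0000
RHS = cos(x) + cos(y) ≈ -1.0000
Since 0.0000 ≠ -1.0000, the equation fails at this point, so it cannot hold for all real values of x and y for which both sides are defined.
The correct expansion is cos(x+y) = cos(x)cos(y) - sin(x)sin(y); cosine is not additive.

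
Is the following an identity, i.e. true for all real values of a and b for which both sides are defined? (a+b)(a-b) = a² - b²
Yes, this is an identity.

Claim: (a+b)(a-b) = a² - b².
Reasoning: Expand: (a+b)(a-b) = a² - ab + ba - b² = a² - b² (the cross terms cancel).
So the two sides agree for all real values of a and b for which both sides are defined.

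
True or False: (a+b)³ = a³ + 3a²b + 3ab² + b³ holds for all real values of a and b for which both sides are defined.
Claim: (a+b)³ = a³ + 3a²b + 3ab² + b³.
Reasoning: (a+b)³ = (a+b)(a+b)² = (a+b)(a² + 2ab + b²) = a³ + 2a²b + ab² + a²b + 2ab² + b³ = a³ + 3a²b + 3ab² + b³.
So the two sides agree for all real values of a and b for which both sides are defined.

Conclusion: True.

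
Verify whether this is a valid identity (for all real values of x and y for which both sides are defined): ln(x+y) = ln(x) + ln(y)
Claim: ln(x+y) = ln(x) + ln(y).
Test a specific point where both sides are defined: x = 4, y = 1.
LHS = ln(x+y) ≈ 1.6094
RHS = ln(x) + ln(y) ≈ 1.3863
Since 1.6094 ≠ 1.3863, the equation fails at this point, so it cannot hold for all real values of x and y for which both sides are defined.
ln(x) + ln(y) = ln(xy), not ln(x+y).

Conclusion: No, this is NOT an identity.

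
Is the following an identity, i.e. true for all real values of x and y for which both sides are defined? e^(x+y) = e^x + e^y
Claim: e^(x+y) = e^x + e^y.
Test a specific point where both sides are defined: x = 1, y = 2.
LHS = e^(x+y) ≈ 20.0855
RHS = e^x + e^y ≈ 10.1073
Since 20.0855 ≠ 10.1073, the equation fails at this point, so it cannot hold for all real values of x and y for which both sides are defined.
The correct rule is e^(x+y) = e^x · e^y (a product, not a sum).

Conclusion: No, this is NOT an identity.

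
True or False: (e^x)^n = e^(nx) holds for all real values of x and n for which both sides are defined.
Claim: (e^x)^n = e^(nx).
Reasoning: e^x is a positive real number, and for a positive base B and real exponent n, B^n = e^(n·ln B). With B = e^x, ln B = x, so (e^x)^n = e^(n·x).
So the two sides agree for all real values of x and n for which both sides are defined.

Conclusion: True.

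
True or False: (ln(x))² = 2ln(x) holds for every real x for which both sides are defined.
Claim: (ln(x))² = 2ln(x).
Test a specific point where both sides are defined: x = 3.
LHS = (ln(x))² ≈ 1.2069
RHS = 2ln(x) ≈ 2.1972
Since 1.2069 ≠ 2.1972, the equation fails at this point, so it cannot hold for every real x for which both sides are defined.
2ln(x) equals ln(x²), which is not the same as (ln x)².

Conclusion: False.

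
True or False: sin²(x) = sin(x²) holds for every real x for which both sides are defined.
False.

Claim: sin²(x) = sin(x²).
Test a specific point where both sides are defined: x = π.
LHS = sin²(x) ≈ 0.0000
RHS = sin(x²) ≈ -0.4303
Since 0.0000 ≠ -0.4303, the equation fails at this point, so it cannot hold for every real x for which both sides are defined.
sin²(x) means (sin x)², squaring the output; sin(x²) squares the input. These are different functions.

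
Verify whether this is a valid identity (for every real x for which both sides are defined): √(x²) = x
No, this is NOT an identity.

Claim: √(x²) = x.
Test a specific point where both sides are defined: x = -2.
LHS = √(x²) ≈ 2.0000
RHS = x ≈ -2.0000
Since 2.0000 ≠ -2.0000, the equation fails at this point, so it cannot hold for every real x for which both sides are defined.
√(x²) = |x|, which differs from x whenever x < 0 (both sides are defined for every real x).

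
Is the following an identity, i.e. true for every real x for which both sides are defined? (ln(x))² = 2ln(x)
No, this is NOT an identity.

Claim: (ln(x))² = 2ln(x).
Test a specific point where both sides are defined: x = 2.
LHS = (ln(x))² ≈ 0.4805
RHS = 2ln(x) ≈ 1.3863
Since 0.4805 ≠ 1.3863, the equation fails at this point, so it cannot hold for every real x for which both sides are defined.
2ln(x) equals ln(x²), which is not the same as (ln x)².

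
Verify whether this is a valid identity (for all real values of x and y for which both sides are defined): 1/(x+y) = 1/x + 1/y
No, this is NOT an identity.

Claim: 1/(x+y) = 1/x + 1/y.
Test a specific point where both sides are defined: x = -3, y = 5.
LHS = 1/(x+y) ≈ 0.5000
RHS = 1/x + 1/y ≈ -0.1333
Since 0.5000 ≠ -0.1333, the equation fails at this point, so it cannot hold for all real values of x and y for which both sides are defined.
1/x + 1/y = (x+y)/(xy), which is not 1/(x+y).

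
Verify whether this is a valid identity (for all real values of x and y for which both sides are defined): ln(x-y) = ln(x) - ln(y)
Claim: ln(x-y) = ln(x) - ln(y).
Test a specific point where both sides are defined: x = 4, y = 3/2.
LHS = ln(x-y) ≈ 0.9163
RHS = ln(x) - ln(y) ≈ 0.9808
Since 0.9163 ≠ 0.9808, the equation fails at this point, so it cannot hold for all real values of x and y for which both sides are defined.
ln(x) - ln(y) = ln(x/y), not ln(x-y).

Conclusion: No, this is NOT an identity.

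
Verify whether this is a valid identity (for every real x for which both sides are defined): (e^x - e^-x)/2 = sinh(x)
Claim: (e^x - e^-x)/2 = sinh(x).
Reasoning: This is exactly the definition of the hyperbolic sine: sinh(x) := (e^x - e^-x)/2.
So the two sides agree for every real x for which both sides are defined.

Conclusion: Yes, this is an identity.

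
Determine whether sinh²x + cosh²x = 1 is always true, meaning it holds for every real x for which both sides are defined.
No, this is NOT an identity.

Claim: sinh²x + cosh²x = 1.
Test a specific point where both sides are defined: x = 3/2.
LHS = sinh²x + cosh²x ≈ 10.0677
RHS = 1 ≈ 1.0000
Since 10.0677 ≠ 1.0000, the equation fails at this point, so it cannot hold for every real x for which both sides are defined.
The correct hyperbolic identity is cosh²x - sinh²x = 1 (a difference); the sum sinh²x + cosh²x equals cosh(2x).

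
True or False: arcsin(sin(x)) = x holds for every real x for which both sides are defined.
False.

Claim: arcsin(sin(x)) = x.
Test a specific point where both sides are defined: x = π.
LHS = arcsin(sin(x)) ≈ 0.0000
RHS = x ≈ 3.1416
Since 0.0000 ≠ 3.1416, the equation fails at this point, so it cannot hold for every real x for which both sides are defined.
arcsin only returns values in [-π/2, π/2], so arcsin(sin(x)) = x holds only for x in that interval, not for all real x.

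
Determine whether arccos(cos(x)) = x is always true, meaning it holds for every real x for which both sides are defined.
No, this is NOT an identity.

Claim: arccos(cos(x)) = x.
Test a specific point where both sides are defined: x = -π/3.
LHS = arccos(cos(x)) ≈ 1.0472
RHS = x ≈ -1.0472
Since 1.0472 ≠ -1.0472, the equation fails at this point, so it cannot hold for every real x for which both sides are defined.
arccos only returns values in [0, π], so arccos(cos(x)) = x holds only for x in that interval, not for all real x.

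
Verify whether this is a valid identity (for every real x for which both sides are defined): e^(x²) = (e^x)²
Claim: e^(x²) = (e^x)².
Test a specific point where both sides are defined: x = 3.
LHS = e^(x²) ≈ 8103.0839
RHS = (e^x)² ≈ 403.4288
Since 8103.0839 ≠ 403.4288, the equation fails at this point, so it cannot hold for every real x for which both sides are defined.
(e^x)² = e^(2x), and 2x ≠ x² in general.

Conclusion: No, this is NOT an identity.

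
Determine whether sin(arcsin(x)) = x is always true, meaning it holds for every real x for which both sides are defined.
Yes, this is an identity.

Claim: sin(arcsin(x)) = x.
Reasoning: For -1 ≤ x ≤ 1 (where arcsin is defined), arcsin(x) is by definition an angle whose sine equals x. Taking the sine of that angle returns x. (Note the other order, arcsin(sin x) = x, is NOT an identity.)
So the two sides agree for every real x for which both sides are defined.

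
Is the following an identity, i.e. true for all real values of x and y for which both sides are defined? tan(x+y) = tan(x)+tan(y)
Claim: tan(x+y) = tan(x)+tan(y).
Test a specific point where both sides are defined: x = -π/3, y = 2π/3.
LHS = tan(x+y) ≈ 1.7321
RHS = tan(x)+tan(y) ≈ -3.4641
Since 1.7321 ≠ -3.4641, the equation fails at this point, so it cannot hold for all real values of x and y for which both sides are defined.
The correct formula is tan(x+y) = (tan(x) + tan(y))/(1 - tan(x)tan(y)).

Conclusion: No, this is NOT an identity.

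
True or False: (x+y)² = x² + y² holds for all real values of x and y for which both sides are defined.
Claim: (x+y)² = x² + y².
Test a specific point where both sides are defined: x = -1, y = -2.
LHS = (x+y)² ≈ 9.0000
RHS = x² + y² ≈ 5.0000
Since 9.0000 ≠ 5.0000, the equation fails at this point, so it cannot hold for all real values of x and y for which both sides are defined.
The correct expansion is (x+y)² = x² + 2xy + y²; the cross term 2xy is missing.

Conclusion: False.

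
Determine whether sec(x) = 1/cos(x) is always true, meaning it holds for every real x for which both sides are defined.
Claim: sec(x) = 1/cos(x).
Reasoning: sec(x) is by definition the reciprocal of cos(x), wherever cos(x) ≠ 0.
So the two sides agree for every real x for which both sides are defined.

Conclusion: Yes, this is an identity.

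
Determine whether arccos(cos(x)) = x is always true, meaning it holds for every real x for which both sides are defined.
No, this is NOT an identity.

Claim: arccos(cos(x)) = x.
Test a specific point where both sides are defined: x = -π/6.
LHS = arccos(cos(x)) ≈ 0.5236
RHS = x ≈ -0.5236
Since 0.5236 ≠ -0.5236, the equation fails at this point, so it cannot hold for every real x for which both sides are defined.
arccos only returns values in [0, π], so arccos(cos(x)) = x holds only for x in that interval, not for all real x.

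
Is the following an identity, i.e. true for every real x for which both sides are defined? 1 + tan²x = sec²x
Yes, this is an identity.

Claim: 1 + tan²x = sec²x.
Reasoning: Start from sin²x + cos²x = 1 and divide every term by cos²x (allowed wherever tan x and sec x are defined): tan²x + 1 = 1/cos²x = sec²x.
So the two sides agree for every real x for which both sides are defined.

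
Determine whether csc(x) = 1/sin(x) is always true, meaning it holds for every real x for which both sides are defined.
Yes, this is an identity.

Claim: csc(x) = 1/sin(x).
Reasoning: csc(x) is by definition the reciprocal of sin(x), wherever sin(x) ≠ 0.
So the two sides agree for every real x for which both sides are defined.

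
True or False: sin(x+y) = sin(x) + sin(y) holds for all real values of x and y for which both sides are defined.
False.

Claim: sin(x+y) = sin(x) + sin(y).
Test a specific point where both sides are defined: x = -π/2, y = -π/4.
LHS = sin(x+y) ≈ -0.7071
RHS = sin(x) + sin(y) ≈ -1.7071
Since -0.7071 ≠ -1.7071, the equation fails at this point, so it cannot hold for all real values of x and y for which both sides are defined.
The correct expansion is sin(x+y) = sin(x)cos(y) + cos(x)sin(y); sine is not additive.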